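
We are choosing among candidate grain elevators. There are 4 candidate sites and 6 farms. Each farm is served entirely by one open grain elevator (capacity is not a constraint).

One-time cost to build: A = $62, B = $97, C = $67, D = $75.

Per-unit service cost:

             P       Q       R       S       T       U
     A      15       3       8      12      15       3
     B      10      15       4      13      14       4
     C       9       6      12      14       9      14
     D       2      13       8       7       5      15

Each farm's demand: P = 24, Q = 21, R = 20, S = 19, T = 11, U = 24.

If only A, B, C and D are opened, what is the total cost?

Total cost: 752

Each farm is assigned to its cheapest site among the open ones.
{A, B, C, D}: P→D 2·24=48, Q→A 3·21=63, R→B 4·20=80, S→D 7·19=133, T→D 5·11=55, U→A 3·24=72. Service 451; fixed 301; total 752.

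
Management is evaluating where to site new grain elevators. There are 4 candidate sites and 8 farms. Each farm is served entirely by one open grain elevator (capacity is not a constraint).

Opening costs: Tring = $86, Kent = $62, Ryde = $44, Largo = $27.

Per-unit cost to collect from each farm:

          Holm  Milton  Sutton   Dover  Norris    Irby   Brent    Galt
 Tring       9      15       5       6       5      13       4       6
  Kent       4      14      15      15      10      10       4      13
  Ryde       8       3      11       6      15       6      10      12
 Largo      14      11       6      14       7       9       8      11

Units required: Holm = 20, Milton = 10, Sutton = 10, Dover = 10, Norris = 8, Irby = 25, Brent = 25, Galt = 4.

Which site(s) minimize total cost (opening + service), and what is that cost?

For any fixed open set, each farm goes to its cheapest open site; total = fixed + service.
{Kent, Ryde, Largo}: Holm→Kent 4·20=80, Milton→Ryde 3·10=30, Sutton→Largo 6·10=60, Dover→Ryde 6·10=60, Norris→Largo 7·8=56, Irby→Ryde 6·25=150, Brent→Kent 4·25=100, Galt→Largo 11·4=44. Service 580; fixed 133; total 713.
{Tring, Kent, Ryde}: service 534 + fixed 192 = 726
{Tring, Ryde}: service 614 + fixed 130 = 744
{Tring, Kent, Ryde, Largo}: Holm→Kent 4·20=80, Milton→Ryde 3·10=30, Sutton→Tring 5·10=50, Dover→Tring 6·10=60, Norris→Tring 5·8=40, Irby→Ryde 6·25=150, Brent→Tring 4·25=100, Galt→Tring 6·4=24. Service 534; fixed 219; total 753.
No other subset beats 713.

Open Kent, Ryde and Largo; minimum total cost 713.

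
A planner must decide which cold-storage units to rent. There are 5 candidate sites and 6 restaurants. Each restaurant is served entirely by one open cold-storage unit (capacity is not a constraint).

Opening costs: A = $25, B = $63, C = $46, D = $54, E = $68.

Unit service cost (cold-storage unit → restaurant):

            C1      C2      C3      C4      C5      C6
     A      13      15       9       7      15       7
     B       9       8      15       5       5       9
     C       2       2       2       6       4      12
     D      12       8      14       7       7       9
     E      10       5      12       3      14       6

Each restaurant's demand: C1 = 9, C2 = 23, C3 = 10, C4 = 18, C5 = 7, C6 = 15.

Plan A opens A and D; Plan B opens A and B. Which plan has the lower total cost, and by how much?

Plan B is cheaper by 68.

Plan A: {A, D}: C1→D 12·9=108, C2→D 8·23=184, C3→A 9·10=90, C4→A 7·18=126, C5→D 7·7=49, C6→A 7·15=105. Service 662; fixed 79; total 741.
Plan B: {A, B}: C1→B 9·9=81, C2→B 8·23=184, C3→A 9·10=90, C4→B 5·18=90, C5→B 5·7=35, C6→A 7·15=105. Service 585; fixed 88; total 673.
Difference: |741 − 673| = 68.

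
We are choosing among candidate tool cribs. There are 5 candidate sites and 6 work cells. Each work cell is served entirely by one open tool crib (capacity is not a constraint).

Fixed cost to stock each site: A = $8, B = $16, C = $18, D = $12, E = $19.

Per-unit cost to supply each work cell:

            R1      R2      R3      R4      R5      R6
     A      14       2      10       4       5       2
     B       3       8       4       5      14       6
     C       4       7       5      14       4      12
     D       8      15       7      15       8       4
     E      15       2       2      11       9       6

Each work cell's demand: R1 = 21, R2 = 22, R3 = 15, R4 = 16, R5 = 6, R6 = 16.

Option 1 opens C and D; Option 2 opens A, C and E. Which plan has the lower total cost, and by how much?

Option 2 is cheaper by 332.

Option 1: {C, D}: R1→C 4·21=84, R2→C 7·22=154, R3→C 5·15=75, R4→C 14·16=224, R5→C 4·6=24, R6→D 4·16=64. Service 625; fixed 30; total 655.
Option 2: {A, C, E}: R1→C 4·21=84, R2→A 2·22=44, R3→E 2·15=30, R4→A 4·16=64, R5→C 4·6=24, R6→A 2·16=32. Service 278; fixed 45; total 323.
Difference: |655 − 323| = 332.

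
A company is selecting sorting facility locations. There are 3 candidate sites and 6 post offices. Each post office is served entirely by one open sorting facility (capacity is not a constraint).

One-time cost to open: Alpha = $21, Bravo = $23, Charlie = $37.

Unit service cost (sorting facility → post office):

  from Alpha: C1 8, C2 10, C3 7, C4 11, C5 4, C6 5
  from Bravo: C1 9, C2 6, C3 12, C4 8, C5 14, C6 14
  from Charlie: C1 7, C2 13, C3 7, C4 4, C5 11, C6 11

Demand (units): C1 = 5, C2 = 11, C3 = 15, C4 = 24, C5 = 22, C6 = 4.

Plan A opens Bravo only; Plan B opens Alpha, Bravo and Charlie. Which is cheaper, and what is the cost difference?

Plan B is cheaper by 379.

Plan A: {Bravo}: C1→Bravo 9·5=45, C2→Bravo 6·11=66, C3→Bravo 12·15=180, C4→Bravo 8·24=192, C5→Bravo 14·22=308, C6→Bravo 14·4=56. Service 847; fixed 23; total 870.
Plan B: {Alpha, Bravo, Charlie}: C1→Charlie 7·5=35, C2→Bravo 6·11=66, C3→Alpha 7·15=105, C4→Charlie 4·24=96, C5→Alpha 4·22=88, C6→Alpha 5·4=20. Service 410; fixed 81; total 491.
Difference: |870 − 491| = 379.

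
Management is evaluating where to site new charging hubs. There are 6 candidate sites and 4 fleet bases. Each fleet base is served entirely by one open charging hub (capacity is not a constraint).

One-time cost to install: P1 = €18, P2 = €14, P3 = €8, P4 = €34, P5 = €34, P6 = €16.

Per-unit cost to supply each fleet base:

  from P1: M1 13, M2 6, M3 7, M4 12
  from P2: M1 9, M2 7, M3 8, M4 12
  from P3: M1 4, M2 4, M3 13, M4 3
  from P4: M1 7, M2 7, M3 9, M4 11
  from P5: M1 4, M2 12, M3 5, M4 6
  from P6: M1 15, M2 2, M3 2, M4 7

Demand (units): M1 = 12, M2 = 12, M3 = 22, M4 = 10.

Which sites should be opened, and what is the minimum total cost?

For any fixed open set, each fleet base goes to its cheapest open site; total = fixed + service.
{P3, P6}: M1→P3 4·12=48, M2→P6 2·12=24, M3→P6 2·22=44, M4→P3 3·10=30. Service 146; fixed 24; total 170.
{P2, P3, P6}: service 146 + fixed 38 = 184
{P1, P3, P6}: M1→P3 4·12=48, M2→P6 2·12=24, M3→P6 2·22=44, M4→P3 3·10=30. Service 146; fixed 42; total 188.
{P1, P2, P3, P4, P5, P6}: M1→P3 4·12=48, M2→P6 2·12=24, M3→P6 2·22=44, M4→P3 3·10=30. Service 146; fixed 124; total 270.
No other subset beats 170.

Open P3 and P6; minimum total cost 170.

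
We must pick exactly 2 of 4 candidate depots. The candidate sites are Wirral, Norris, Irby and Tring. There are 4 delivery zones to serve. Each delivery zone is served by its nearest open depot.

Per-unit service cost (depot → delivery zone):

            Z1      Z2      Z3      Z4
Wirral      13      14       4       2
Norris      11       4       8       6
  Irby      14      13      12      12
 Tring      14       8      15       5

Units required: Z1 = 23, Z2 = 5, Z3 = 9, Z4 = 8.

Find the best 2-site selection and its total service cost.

With exactly 2 open, each delivery zone uses its cheapest among the chosen.
{Wirral, Norris}: Z1→Norris 11·23=253, Z2→Norris 4·5=20, Z3→Wirral 4·9=36, Z4→Wirral 2·8=16. Service cost 325.
{Norris, Tring}: service cost 385
{Wirral, Tring}: service cost 391
Among all 6 size-2 choices, {Wirral, Norris} is lowest.

Choose Wirral and Norris; total service cost 325.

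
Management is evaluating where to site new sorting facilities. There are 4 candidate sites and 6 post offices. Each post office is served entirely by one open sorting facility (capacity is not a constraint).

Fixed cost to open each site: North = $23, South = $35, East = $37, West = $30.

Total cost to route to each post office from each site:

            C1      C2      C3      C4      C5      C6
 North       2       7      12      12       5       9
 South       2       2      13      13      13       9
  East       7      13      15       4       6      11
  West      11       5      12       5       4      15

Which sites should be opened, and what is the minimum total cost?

Open North only; minimum total cost 70.

For any fixed open set, each post office goes to its cheapest open site; total = fixed + service.
{North}: C1→North 2, C2→North 7, C3→North 12, C4→North 12, C5→North 5, C6→North 9. Service 47; fixed 23; total 70.
{West}: C1→West 11, C2→West 5, C3→West 12, C4→West 5, C5→West 4, C6→West 15. Service 52; fixed 30; total 82.
{South}: service 52 + fixed 35 = 87
{North, South, East, West}: service 33 + fixed 125 = 158
No other subset beats 70.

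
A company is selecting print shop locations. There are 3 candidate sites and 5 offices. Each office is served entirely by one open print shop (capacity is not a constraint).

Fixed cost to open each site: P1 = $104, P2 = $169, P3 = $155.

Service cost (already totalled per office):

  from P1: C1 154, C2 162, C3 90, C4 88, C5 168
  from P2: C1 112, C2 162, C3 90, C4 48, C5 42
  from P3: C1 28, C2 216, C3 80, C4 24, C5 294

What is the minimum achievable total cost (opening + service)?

Minimum total cost: 623

For any fixed open set, each office goes to its cheapest open site; total = fixed + service.
{P2}: C1→P2 112, C2→P2 162, C3→P2 90, C4→P2 48, C5→P2 42. Service 454; fixed 169; total 623.
{P2, P3}: service 336 + fixed 324 = 660
{P1, P3}: service 462 + fixed 259 = 721
{P1, P2, P3}: service 336 + fixed 428 = 764
No other subset beats 623.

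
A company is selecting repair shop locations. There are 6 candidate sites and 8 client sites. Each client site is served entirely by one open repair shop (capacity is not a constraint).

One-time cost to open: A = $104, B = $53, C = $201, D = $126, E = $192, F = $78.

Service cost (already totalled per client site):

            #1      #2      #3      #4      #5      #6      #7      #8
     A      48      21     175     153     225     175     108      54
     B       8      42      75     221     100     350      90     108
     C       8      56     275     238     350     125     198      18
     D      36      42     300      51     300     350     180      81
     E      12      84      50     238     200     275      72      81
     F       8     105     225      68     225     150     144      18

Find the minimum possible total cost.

Minimum total cost: 682

For any fixed open set, each client site goes to its cheapest open site; total = fixed + service.
{B, F}: #1→B 8, #2→B 42, #3→B 75, #4→F 68, #5→B 100, #6→F 150, #7→B 90, #8→F 18. Service 551; fixed 131; total 682.
{A, B, F}: #1→B 8, #2→A 21, #3→B 75, #4→F 68, #5→B 100, #6→F 150, #7→B 90, #8→F 18. Service 530; fixed 235; total 765.
{B, D, F}: service 534 + fixed 257 = 791
{A, B, C, D, E, F}: service 445 + fixed 754 = 1199
No other subset beats 682.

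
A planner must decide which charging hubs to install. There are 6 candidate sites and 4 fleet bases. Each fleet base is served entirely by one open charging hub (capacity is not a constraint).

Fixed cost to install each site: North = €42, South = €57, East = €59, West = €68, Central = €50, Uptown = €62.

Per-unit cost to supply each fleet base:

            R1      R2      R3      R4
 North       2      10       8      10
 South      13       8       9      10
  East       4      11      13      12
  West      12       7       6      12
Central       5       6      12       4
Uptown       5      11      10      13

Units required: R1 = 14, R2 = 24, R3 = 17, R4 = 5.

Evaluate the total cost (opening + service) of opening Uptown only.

Each fleet base is assigned to its cheapest site among the open ones.
{Uptown}: R1→Uptown 5·14=70, R2→Uptown 11·24=264, R3→Uptown 10·17=170, R4→Uptown 13·5=65. Service 569; fixed 62; total 631.

Total cost: 631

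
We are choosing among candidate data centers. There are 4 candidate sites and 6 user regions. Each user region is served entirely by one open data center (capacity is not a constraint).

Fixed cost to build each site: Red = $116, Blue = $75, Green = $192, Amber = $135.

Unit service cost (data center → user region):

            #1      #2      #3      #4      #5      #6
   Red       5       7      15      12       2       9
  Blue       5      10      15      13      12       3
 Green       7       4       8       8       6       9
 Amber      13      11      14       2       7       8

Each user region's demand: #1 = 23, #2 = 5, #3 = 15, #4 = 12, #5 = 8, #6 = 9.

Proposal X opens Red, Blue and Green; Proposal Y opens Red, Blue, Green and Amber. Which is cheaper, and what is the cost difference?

Proposal X is cheaper by 63.

Proposal X: {Red, Blue, Green}: #1→Red 5·23=115, #2→Green 4·5=20, #3→Green 8·15=120, #4→Green 8·12=96, #5→Red 2·8=16, #6→Blue 3·9=27. Service 394; fixed 383; total 777.
Proposal Y: {Red, Blue, Green, Amber}: #1→Red 5·23=115, #2→Green 4·5=20, #3→Green 8·15=120, #4→Amber 2·12=24, #5→Red 2·8=16, #6→Blue 3·9=27. Service 322; fixed 518; total 840.
Difference: |777 − 840| = 63.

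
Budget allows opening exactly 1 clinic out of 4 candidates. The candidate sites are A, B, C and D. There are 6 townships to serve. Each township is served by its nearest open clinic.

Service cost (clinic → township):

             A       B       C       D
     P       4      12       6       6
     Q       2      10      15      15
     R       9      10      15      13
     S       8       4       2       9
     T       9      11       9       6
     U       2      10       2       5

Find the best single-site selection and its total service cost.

Choose A only; total service cost 34.

With exactly 1 open, each township uses its cheapest among the chosen.
{A}: P→A 4, Q→A 2, R→A 9, S→A 8, T→A 9, U→A 2. Service cost 34.
{C}: service cost 49
{D}: service cost 54
Among all 4 size-1 choices, {A} is lowest.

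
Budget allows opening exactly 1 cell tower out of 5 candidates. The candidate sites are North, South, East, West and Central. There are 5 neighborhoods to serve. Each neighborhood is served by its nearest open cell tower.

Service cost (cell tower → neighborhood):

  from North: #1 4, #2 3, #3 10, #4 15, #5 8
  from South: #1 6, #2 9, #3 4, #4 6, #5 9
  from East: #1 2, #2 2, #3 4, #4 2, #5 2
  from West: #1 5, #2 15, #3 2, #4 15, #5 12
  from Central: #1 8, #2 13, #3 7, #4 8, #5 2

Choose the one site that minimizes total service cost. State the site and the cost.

With exactly 1 open, each neighborhood uses its cheapest among the chosen.
{East}: #1→East 2, #2→East 2, #3→East 4, #4→East 2, #5→East 2. Service cost 12.
{South}: service cost 34
{Central}: service cost 38
Among all 5 size-1 choices, {East} is lowest.

Choose East only; total service cost 12.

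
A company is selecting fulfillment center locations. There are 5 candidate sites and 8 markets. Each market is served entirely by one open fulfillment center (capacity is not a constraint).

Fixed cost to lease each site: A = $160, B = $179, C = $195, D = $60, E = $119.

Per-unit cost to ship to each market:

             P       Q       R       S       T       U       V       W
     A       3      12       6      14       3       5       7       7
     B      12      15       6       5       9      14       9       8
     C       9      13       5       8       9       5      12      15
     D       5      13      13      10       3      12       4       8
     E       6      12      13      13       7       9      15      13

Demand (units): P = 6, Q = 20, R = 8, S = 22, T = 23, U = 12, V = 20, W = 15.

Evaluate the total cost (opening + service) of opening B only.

Each market is assigned to its cheapest site among the open ones.
{B}: P→B 12·6=72, Q→B 15·20=300, R→B 6·8=48, S→B 5·22=110, T→B 9·23=207, U→B 14·12=168, V→B 9·20=180, W→B 8·15=120. Service 1205; fixed 179; total 1384.

Total cost: 1384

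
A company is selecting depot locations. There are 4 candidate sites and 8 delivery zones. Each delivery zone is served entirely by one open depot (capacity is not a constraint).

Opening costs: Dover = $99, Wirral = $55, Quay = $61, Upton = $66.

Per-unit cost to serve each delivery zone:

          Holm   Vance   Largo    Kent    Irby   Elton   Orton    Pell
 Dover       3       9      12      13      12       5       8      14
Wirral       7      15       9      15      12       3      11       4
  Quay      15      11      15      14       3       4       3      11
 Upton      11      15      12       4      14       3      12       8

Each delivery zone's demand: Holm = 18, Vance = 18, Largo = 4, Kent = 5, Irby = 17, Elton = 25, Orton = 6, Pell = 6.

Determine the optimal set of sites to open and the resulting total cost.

For any fixed open set, each delivery zone goes to its cheapest open site; total = fixed + service.
{Dover, Wirral, Quay}: Holm→Dover 3·18=54, Vance→Dover 9·18=162, Largo→Wirral 9·4=36, Kent→Dover 13·5=65, Irby→Quay 3·17=51, Elton→Wirral 3·25=75, Orton→Quay 3·6=18, Pell→Wirral 4·6=24. Service 485; fixed 215; total 700.
{Dover, Quay, Upton}: service 476 + fixed 226 = 702
{Wirral, Quay}: service 598 + fixed 116 = 714
{Dover, Wirral, Quay, Upton}: service 440 + fixed 281 = 721
No other subset beats 700.

Open Dover, Wirral and Quay; minimum total cost 700.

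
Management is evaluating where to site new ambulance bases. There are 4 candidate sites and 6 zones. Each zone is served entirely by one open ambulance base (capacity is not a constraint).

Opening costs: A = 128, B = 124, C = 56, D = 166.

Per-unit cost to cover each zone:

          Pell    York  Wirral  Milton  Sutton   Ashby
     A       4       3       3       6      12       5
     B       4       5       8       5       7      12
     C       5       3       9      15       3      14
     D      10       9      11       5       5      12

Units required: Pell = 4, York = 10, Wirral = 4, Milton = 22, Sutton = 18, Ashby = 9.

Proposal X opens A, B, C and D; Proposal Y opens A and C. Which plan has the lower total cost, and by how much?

Proposal X: {A, B, C, D}: Pell→A 4·4=16, York→A 3·10=30, Wirral→A 3·4=12, Milton→B 5·22=110, Sutton→C 3·18=54, Ashby→A 5·9=45. Service 267; fixed 474; total 741.
Proposal Y: {A, C}: Pell→A 4·4=16, York→A 3·10=30, Wirral→A 3·4=12, Milton→A 6·22=132, Sutton→C 3·18=54, Ashby→A 5·9=45. Service 289; fixed 184; total 473.
Difference: |741 − 473| = 268.

Proposal Y is cheaper by 268.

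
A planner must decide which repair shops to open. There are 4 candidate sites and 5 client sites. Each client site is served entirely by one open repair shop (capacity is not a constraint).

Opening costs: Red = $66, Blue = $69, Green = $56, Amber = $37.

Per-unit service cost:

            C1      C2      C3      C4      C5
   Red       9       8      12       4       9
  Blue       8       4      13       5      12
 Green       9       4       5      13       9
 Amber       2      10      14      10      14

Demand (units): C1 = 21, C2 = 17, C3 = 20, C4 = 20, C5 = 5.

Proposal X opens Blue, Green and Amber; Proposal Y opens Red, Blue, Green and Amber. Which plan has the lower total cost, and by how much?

Proposal X is cheaper by 46.

Proposal X: {Blue, Green, Amber}: C1→Amber 2·21=42, C2→Blue 4·17=68, C3→Green 5·20=100, C4→Blue 5·20=100, C5→Green 9·5=45. Service 355; fixed 162; total 517.
Proposal Y: {Red, Blue, Green, Amber}: C1→Amber 2·21=42, C2→Blue 4·17=68, C3→Green 5·20=100, C4→Red 4·20=80, C5→Red 9·5=45. Service 335; fixed 228; total 563.
Difference: |517 − 563| = 46.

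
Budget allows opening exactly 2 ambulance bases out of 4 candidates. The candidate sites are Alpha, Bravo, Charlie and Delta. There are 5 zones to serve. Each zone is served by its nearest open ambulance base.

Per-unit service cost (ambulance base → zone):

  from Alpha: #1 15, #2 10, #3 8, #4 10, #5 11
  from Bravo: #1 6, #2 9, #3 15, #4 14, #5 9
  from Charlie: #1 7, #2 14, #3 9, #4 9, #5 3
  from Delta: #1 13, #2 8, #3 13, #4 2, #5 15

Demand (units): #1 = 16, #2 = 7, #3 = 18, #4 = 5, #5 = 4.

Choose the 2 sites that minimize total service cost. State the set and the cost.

With exactly 2 open, each zone uses its cheapest among the chosen.
{Charlie, Delta}: #1→Charlie 7·16=112, #2→Delta 8·7=56, #3→Charlie 9·18=162, #4→Delta 2·5=10, #5→Charlie 3·4=12. Service cost 352.
{Bravo, Charlie}: service cost 378
{Alpha, Charlie}: service cost 383
Among all 6 size-2 choices, {Charlie, Delta} is lowest.

Choose Charlie and Delta; total service cost 352.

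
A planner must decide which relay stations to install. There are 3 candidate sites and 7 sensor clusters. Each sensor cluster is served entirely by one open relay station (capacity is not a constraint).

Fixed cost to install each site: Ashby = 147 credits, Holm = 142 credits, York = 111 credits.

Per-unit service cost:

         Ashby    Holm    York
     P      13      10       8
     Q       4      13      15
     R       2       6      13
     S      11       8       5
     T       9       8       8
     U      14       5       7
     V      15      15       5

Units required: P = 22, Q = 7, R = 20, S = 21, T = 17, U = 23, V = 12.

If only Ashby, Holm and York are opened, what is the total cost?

Each sensor cluster is assigned to its cheapest site among the open ones.
{Ashby, Holm, York}: P→York 8·22=176, Q→Ashby 4·7=28, R→Ashby 2·20=40, S→York 5·21=105, T→Holm 8·17=136, U→Holm 5·23=115, V→York 5·12=60. Service 660; fixed 400; total 1060.

Total cost: 1060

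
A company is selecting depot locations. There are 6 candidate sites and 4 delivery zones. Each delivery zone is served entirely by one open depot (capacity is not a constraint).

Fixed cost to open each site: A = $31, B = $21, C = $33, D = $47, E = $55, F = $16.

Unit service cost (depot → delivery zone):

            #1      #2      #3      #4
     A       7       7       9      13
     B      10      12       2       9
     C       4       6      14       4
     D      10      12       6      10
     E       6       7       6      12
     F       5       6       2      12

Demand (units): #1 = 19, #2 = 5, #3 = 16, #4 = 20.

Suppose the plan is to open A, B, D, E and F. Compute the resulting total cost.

Each delivery zone is assigned to its cheapest site among the open ones.
{A, B, D, E, F}: #1→F 5·19=95, #2→F 6·5=30, #3→B 2·16=32, #4→B 9·20=180. Service 337; fixed 170; total 507.

Total cost: 507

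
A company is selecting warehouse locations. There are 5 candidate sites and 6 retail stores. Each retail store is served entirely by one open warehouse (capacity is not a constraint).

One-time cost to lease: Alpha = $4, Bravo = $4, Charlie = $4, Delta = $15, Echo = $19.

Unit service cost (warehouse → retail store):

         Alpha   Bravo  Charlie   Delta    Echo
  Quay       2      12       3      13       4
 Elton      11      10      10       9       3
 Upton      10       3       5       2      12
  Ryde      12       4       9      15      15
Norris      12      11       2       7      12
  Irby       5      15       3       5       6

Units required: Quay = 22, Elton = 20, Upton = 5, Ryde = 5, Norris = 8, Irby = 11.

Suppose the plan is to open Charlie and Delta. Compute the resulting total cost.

Total cost: 369

Each retail store is assigned to its cheapest site among the open ones.
{Charlie, Delta}: Quay→Charlie 3·22=66, Elton→Delta 9·20=180, Upton→Delta 2·5=10, Ryde→Charlie 9·5=45, Norris→Charlie 2·8=16, Irby→Charlie 3·11=33. Service 350; fixed 19; total 369.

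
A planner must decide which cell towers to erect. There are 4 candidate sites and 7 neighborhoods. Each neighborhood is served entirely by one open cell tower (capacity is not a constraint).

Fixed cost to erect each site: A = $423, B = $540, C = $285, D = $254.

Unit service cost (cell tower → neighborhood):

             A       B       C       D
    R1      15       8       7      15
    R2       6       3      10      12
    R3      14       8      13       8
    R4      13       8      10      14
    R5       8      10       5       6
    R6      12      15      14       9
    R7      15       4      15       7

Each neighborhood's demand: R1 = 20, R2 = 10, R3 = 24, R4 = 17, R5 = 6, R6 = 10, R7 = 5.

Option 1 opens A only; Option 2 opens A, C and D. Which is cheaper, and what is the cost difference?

Option 1: {A}: R1→A 15·20=300, R2→A 6·10=60, R3→A 14·24=336, R4→A 13·17=221, R5→A 8·6=48, R6→A 12·10=120, R7→A 15·5=75. Service 1160; fixed 423; total 1583.
Option 2: {A, C, D}: R1→C 7·20=140, R2→A 6·10=60, R3→D 8·24=192, R4→C 10·17=170, R5→C 5·6=30, R6→D 9·10=90, R7→D 7·5=35. Service 717; fixed 962; total 1679.
Difference: |1583 − 1679| = 96.

Option 1 is cheaper by 96.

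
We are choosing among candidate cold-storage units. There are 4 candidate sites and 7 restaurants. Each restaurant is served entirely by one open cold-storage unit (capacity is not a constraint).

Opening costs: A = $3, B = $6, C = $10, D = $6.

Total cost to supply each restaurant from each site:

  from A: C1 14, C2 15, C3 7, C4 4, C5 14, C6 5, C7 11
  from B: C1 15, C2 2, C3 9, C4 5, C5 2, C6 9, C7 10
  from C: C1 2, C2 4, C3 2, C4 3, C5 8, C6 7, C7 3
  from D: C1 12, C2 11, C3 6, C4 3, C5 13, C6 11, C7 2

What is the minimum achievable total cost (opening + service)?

For any fixed open set, each restaurant goes to its cheapest open site; total = fixed + service.
{B, C}: C1→C 2, C2→B 2, C3→C 2, C4→C 3, C5→B 2, C6→C 7, C7→C 3. Service 21; fixed 16; total 37.
{A, B, C}: C1→C 2, C2→B 2, C3→C 2, C4→C 3, C5→B 2, C6→A 5, C7→C 3. Service 19; fixed 19; total 38.
{C}: C1→C 2, C2→C 4, C3→C 2, C4→C 3, C5→C 8, C6→C 7, C7→C 3. Service 29; fixed 10; total 39.
{A, B, C, D}: service 18 + fixed 25 = 43
No other subset beats 37.

Minimum total cost: 37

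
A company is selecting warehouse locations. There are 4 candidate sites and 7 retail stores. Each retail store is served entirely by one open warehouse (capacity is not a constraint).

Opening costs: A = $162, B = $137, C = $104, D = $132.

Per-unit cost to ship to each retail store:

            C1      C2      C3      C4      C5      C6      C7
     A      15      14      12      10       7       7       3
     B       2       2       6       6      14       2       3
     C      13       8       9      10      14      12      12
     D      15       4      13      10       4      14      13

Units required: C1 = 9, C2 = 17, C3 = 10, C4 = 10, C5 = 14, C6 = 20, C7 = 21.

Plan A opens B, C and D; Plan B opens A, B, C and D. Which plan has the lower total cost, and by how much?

Plan A: {B, C, D}: C1→B 2·9=18, C2→B 2·17=34, C3→B 6·10=60, C4→B 6·10=60, C5→D 4·14=56, C6→B 2·20=40, C7→B 3·21=63. Service 331; fixed 373; total 704.
Plan B: {A, B, C, D}: C1→B 2·9=18, C2→B 2·17=34, C3→B 6·10=60, C4→B 6·10=60, C5→D 4·14=56, C6→B 2·20=40, C7→A 3·21=63. Service 331; fixed 535; total 866.
Difference: |704 − 866| = 162.

Plan A is cheaper by 162.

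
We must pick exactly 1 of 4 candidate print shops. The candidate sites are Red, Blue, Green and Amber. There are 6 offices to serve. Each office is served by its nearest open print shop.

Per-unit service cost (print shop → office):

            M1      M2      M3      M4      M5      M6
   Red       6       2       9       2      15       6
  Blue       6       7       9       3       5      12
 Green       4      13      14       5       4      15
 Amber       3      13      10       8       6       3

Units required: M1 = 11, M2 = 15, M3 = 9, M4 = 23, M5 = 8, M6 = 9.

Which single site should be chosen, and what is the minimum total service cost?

Choose Red only; total service cost 397.

With exactly 1 open, each office uses its cheapest among the chosen.
{Red}: M1→Red 6·11=66, M2→Red 2·15=30, M3→Red 9·9=81, M4→Red 2·23=46, M5→Red 15·8=120, M6→Red 6·9=54. Service cost 397.
{Blue}: service cost 469
{Amber}: service cost 577
Among all 4 size-1 choices, {Red} is lowest.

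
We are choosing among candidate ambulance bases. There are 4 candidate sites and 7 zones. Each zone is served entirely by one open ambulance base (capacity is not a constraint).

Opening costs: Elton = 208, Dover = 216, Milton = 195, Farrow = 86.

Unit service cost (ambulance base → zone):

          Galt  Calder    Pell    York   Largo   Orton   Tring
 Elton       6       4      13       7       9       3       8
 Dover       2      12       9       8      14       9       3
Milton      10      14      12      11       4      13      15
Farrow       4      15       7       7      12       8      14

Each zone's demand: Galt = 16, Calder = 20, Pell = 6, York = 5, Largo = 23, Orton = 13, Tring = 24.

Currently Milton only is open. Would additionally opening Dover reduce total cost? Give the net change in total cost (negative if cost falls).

Yes — net change −325 (cost falls by 325).

Current service cost with {Milton}: 1188.
Adding Dover: each zone re-picks its cheapest; new service cost 647, saving 541.
Extra fixed cost: 216. Net change = 216 − 541 = -325.
(Totals: 1383 → 1058.)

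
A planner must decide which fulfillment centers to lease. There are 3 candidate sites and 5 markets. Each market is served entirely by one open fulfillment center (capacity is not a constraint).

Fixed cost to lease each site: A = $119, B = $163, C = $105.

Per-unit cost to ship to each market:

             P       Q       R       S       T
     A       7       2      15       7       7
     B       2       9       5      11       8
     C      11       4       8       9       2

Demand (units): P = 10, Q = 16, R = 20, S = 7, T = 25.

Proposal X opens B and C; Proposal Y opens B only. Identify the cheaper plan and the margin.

Proposal X is cheaper by 139.

Proposal X: {B, C}: P→B 2·10=20, Q→C 4·16=64, R→B 5·20=100, S→C 9·7=63, T→C 2·25=50. Service 297; fixed 268; total 565.
Proposal Y: {B}: P→B 2·10=20, Q→B 9·16=144, R→B 5·20=100, S→B 11·7=77, T→B 8·25=200. Service 541; fixed 163; total 704.
Difference: |565 − 704| = 139.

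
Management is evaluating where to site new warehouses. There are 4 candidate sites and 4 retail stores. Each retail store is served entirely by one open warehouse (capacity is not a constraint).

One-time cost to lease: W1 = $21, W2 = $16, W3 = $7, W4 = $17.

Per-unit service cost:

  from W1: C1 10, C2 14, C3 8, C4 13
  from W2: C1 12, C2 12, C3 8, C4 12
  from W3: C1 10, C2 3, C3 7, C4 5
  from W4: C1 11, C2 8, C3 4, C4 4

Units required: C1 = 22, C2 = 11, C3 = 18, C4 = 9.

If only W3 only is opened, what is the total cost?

Total cost: 431

Each retail store is assigned to its cheapest site among the open ones.
{W3}: C1→W3 10·22=220, C2→W3 3·11=33, C3→W3 7·18=126, C4→W3 5·9=45. Service 424; fixed 7; total 431.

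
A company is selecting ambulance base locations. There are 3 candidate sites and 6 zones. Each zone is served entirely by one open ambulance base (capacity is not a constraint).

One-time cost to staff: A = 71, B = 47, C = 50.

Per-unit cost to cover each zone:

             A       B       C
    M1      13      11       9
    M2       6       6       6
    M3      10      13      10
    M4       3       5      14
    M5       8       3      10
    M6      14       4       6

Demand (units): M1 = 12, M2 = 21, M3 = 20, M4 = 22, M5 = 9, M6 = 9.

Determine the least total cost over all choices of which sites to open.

For any fixed open set, each zone goes to its cheapest open site; total = fixed + service.
{B, C}: M1→C 9·12=108, M2→B 6·21=126, M3→C 10·20=200, M4→B 5·22=110, M5→B 3·9=27, M6→B 4·9=36. Service 607; fixed 97; total 704.
{A, B}: service 587 + fixed 118 = 705
{A, B, C}: service 563 + fixed 168 = 731
{B}: service 691 + fixed 47 = 738
No other subset beats 704.

Minimum total cost: 704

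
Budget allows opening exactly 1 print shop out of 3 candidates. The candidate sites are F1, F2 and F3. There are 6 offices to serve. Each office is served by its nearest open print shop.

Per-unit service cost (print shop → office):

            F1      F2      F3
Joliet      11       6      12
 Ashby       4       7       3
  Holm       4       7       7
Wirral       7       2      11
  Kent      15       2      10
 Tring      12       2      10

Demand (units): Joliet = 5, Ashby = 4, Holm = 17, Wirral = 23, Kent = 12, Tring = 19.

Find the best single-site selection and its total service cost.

Choose F2 only; total service cost 285.

With exactly 1 open, each office uses its cheapest among the chosen.
{F2}: Joliet→F2 6·5=30, Ashby→F2 7·4=28, Holm→F2 7·17=119, Wirral→F2 2·23=46, Kent→F2 2·12=24, Tring→F2 2·19=38. Service cost 285.
{F1}: service cost 708
{F3}: service cost 754
Among all 3 size-1 choices, {F2} is lowest.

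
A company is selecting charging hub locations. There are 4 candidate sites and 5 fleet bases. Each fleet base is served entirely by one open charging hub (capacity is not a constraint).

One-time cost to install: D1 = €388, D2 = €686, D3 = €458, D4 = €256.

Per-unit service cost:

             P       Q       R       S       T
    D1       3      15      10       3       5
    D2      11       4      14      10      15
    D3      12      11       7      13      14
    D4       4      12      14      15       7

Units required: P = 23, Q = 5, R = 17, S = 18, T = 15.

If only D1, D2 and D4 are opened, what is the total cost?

Total cost: 1718

Each fleet base is assigned to its cheapest site among the open ones.
{D1, D2, D4}: P→D1 3·23=69, Q→D2 4·5=20, R→D1 10·17=170, S→D1 3·18=54, T→D1 5·15=75. Service 388; fixed 1330; total 1718.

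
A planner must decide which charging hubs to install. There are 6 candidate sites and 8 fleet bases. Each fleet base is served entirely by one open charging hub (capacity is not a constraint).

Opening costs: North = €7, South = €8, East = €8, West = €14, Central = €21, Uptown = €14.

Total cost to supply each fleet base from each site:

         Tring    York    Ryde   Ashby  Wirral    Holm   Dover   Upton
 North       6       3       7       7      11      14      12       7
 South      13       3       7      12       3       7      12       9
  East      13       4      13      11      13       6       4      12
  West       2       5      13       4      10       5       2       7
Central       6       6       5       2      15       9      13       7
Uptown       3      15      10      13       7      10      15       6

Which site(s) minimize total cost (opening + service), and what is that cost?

Open South and West; minimum total cost 55.

For any fixed open set, each fleet base goes to its cheapest open site; total = fixed + service.
{South, West}: Tring→West 2, York→South 3, Ryde→South 7, Ashby→West 4, Wirral→South 3, Holm→West 5, Dover→West 2, Upton→West 7. Service 33; fixed 22; total 55.
{North, West}: service 40 + fixed 21 = 61
{North, South, West}: service 33 + fixed 29 = 62
{North, South, East, West, Central, Uptown}: service 28 + fixed 72 = 100
No other subset beats 55.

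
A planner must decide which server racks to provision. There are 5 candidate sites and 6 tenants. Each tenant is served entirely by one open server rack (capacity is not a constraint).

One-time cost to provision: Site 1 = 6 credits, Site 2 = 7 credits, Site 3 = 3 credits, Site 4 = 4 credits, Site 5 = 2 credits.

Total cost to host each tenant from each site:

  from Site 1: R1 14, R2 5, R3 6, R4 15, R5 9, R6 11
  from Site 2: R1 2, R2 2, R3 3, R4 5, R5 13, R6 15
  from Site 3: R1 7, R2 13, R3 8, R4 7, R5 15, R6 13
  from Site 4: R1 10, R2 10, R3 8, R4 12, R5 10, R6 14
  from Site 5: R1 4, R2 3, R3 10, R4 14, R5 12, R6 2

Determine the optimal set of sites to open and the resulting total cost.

For any fixed open set, each tenant goes to its cheapest open site; total = fixed + service.
{Site 2, Site 5}: R1→Site 2 2, R2→Site 2 2, R3→Site 2 3, R4→Site 2 5, R5→Site 5 12, R6→Site 5 2. Service 26; fixed 9; total 35.
{Site 2, Site 4, Site 5}: service 24 + fixed 13 = 37
{Site 1, Site 2, Site 5}: service 23 + fixed 15 = 38
{Site 1, Site 2, Site 3, Site 4, Site 5}: service 23 + fixed 22 = 45
No other subset beats 35.

Open Site 2 and Site 5; minimum total cost 35.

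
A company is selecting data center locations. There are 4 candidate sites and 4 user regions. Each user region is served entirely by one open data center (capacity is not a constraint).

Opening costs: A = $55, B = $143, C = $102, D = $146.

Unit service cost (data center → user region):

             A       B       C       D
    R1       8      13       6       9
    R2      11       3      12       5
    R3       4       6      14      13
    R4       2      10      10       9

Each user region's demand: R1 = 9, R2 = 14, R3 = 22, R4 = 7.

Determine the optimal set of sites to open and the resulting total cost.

For any fixed open set, each user region goes to its cheapest open site; total = fixed + service.
{A}: R1→A 8·9=72, R2→A 11·14=154, R3→A 4·22=88, R4→A 2·7=14. Service 328; fixed 55; total 383.
{A, B}: service 216 + fixed 198 = 414
{A, D}: service 244 + fixed 201 = 445
{A, B, C, D}: R1→C 6·9=54, R2→B 3·14=42, R3→A 4·22=88, R4→A 2·7=14. Service 198; fixed 446; total 644.
No other subset beats 383.

Open A only; minimum total cost 383.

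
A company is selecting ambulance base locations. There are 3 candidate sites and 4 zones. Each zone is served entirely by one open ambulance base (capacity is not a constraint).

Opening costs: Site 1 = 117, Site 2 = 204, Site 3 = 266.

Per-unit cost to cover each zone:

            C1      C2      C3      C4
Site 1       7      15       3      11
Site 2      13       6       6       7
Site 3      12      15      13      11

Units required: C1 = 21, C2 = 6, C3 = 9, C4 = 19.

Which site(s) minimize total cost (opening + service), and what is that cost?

Open Site 1 only; minimum total cost 590.

For any fixed open set, each zone goes to its cheapest open site; total = fixed + service.
{Site 1}: C1→Site 1 7·21=147, C2→Site 1 15·6=90, C3→Site 1 3·9=27, C4→Site 1 11·19=209. Service 473; fixed 117; total 590.
{Site 1, Site 2}: service 343 + fixed 321 = 664
{Site 2}: service 496 + fixed 204 = 700
{Site 1, Site 2, Site 3}: service 343 + fixed 587 = 930
No other subset beats 590.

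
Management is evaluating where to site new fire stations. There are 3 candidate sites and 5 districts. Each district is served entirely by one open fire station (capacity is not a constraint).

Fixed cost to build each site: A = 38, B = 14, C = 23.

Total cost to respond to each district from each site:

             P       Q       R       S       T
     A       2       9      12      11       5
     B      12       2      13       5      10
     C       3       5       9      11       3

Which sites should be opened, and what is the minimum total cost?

For any fixed open set, each district goes to its cheapest open site; total = fixed + service.
{C}: P→C 3, Q→C 5, R→C 9, S→C 11, T→C 3. Service 31; fixed 23; total 54.
{B}: P→B 12, Q→B 2, R→B 13, S→B 5, T→B 10. Service 42; fixed 14; total 56.
{B, C}: P→C 3, Q→B 2, R→C 9, S→B 5, T→C 3. Service 22; fixed 37; total 59.
{A, B, C}: service 21 + fixed 75 = 96
No other subset beats 54.

Open C only; minimum total cost 54.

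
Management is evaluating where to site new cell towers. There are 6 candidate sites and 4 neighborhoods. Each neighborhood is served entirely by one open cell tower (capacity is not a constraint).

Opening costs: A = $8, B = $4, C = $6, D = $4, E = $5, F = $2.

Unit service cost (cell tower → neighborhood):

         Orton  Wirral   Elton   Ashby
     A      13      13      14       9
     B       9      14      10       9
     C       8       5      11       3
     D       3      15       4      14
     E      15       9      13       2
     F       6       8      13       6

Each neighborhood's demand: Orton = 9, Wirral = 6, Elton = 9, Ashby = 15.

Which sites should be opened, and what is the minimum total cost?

Open C, D and E; minimum total cost 138.

For any fixed open set, each neighborhood goes to its cheapest open site; total = fixed + service.
{C, D, E}: Orton→D 3·9=27, Wirral→C 5·6=30, Elton→D 4·9=36, Ashby→E 2·15=30. Service 123; fixed 15; total 138.
{C, D, E, F}: service 123 + fixed 17 = 140
{B, C, D, E}: Orton→D 3·9=27, Wirral→C 5·6=30, Elton→D 4·9=36, Ashby→E 2·15=30. Service 123; fixed 19; total 142.
{A, B, C, D, E, F}: Orton→D 3·9=27, Wirral→C 5·6=30, Elton→D 4·9=36, Ashby→E 2·15=30. Service 123; fixed 29; total 152.
No other subset beats 138.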